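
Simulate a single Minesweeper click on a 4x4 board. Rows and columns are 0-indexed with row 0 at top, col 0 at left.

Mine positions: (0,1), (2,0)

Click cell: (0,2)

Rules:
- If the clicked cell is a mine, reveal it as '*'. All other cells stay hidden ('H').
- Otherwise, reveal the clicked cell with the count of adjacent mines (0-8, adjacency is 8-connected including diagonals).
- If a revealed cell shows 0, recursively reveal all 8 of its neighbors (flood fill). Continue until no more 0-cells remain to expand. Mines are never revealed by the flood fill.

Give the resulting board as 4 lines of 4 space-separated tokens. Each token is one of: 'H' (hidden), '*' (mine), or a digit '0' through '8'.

H H 1 H
H H H H
H H H H
H H H H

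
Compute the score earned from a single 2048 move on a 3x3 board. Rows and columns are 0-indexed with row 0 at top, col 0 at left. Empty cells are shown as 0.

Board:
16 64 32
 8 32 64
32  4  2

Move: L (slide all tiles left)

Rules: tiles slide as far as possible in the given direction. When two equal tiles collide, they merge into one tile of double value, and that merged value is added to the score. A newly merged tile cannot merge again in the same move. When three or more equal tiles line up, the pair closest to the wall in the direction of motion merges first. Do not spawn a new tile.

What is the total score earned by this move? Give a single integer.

Answer: 0

Derivation:
Slide left:
row 0: [16, 64, 32] -> [16, 64, 32]  score +0 (running 0)
row 1: [8, 32, 64] -> [8, 32, 64]  score +0 (running 0)
row 2: [32, 4, 2] -> [32, 4, 2]  score +0 (running 0)
Board after move:
16 64 32
 8 32 64
32  4  2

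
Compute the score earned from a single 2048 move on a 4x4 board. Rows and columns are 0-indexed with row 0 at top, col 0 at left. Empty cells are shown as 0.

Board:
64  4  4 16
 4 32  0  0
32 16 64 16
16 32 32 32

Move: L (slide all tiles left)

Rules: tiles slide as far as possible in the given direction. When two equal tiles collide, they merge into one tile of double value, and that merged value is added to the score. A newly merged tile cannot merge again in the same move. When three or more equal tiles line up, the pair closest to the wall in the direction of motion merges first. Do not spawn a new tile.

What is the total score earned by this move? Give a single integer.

Slide left:
row 0: [64, 4, 4, 16] -> [64, 8, 16, 0]  score +8 (running 8)
row 1: [4, 32, 0, 0] -> [4, 32, 0, 0]  score +0 (running 8)
row 2: [32, 16, 64, 16] -> [32, 16, 64, 16]  score +0 (running 8)
row 3: [16, 32, 32, 32] -> [16, 64, 32, 0]  score +64 (running 72)
Board after move:
64  8 16  0
 4 32  0  0
32 16 64 16
16 64 32  0

Answer: 72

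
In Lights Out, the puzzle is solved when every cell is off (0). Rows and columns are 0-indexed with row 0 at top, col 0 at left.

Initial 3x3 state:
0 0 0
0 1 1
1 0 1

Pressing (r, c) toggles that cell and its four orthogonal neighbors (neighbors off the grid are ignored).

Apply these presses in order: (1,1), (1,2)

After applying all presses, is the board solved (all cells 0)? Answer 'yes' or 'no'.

After press 1 at (1,1):
0 1 0
1 0 0
1 1 1

After press 2 at (1,2):
0 1 1
1 1 1
1 1 0

Lights still on: 7

Answer: no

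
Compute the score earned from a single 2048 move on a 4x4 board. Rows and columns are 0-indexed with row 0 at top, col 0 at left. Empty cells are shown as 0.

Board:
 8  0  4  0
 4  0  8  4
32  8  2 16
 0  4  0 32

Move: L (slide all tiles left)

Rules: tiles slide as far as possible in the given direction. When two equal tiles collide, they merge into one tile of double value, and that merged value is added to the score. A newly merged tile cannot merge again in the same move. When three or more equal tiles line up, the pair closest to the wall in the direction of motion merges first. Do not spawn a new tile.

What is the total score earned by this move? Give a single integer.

Slide left:
row 0: [8, 0, 4, 0] -> [8, 4, 0, 0]  score +0 (running 0)
row 1: [4, 0, 8, 4] -> [4, 8, 4, 0]  score +0 (running 0)
row 2: [32, 8, 2, 16] -> [32, 8, 2, 16]  score +0 (running 0)
row 3: [0, 4, 0, 32] -> [4, 32, 0, 0]  score +0 (running 0)
Board after move:
 8  4  0  0
 4  8  4  0
32  8  2 16
 4 32  0  0

Answer: 0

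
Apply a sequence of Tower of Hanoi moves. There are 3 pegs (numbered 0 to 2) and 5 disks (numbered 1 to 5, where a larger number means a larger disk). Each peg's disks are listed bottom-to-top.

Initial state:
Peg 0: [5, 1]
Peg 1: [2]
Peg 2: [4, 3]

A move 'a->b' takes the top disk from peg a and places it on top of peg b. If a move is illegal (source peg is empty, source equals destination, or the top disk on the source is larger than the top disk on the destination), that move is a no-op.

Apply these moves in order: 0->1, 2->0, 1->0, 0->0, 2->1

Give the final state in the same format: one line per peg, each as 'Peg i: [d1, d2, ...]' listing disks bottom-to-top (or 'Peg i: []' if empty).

Answer: Peg 0: [5, 3, 1]
Peg 1: [2]
Peg 2: [4]

Derivation:
After move 1 (0->1):
Peg 0: [5]
Peg 1: [2, 1]
Peg 2: [4, 3]

After move 2 (2->0):
Peg 0: [5, 3]
Peg 1: [2, 1]
Peg 2: [4]

After move 3 (1->0):
Peg 0: [5, 3, 1]
Peg 1: [2]
Peg 2: [4]

After move 4 (0->0):
Peg 0: [5, 3, 1]
Peg 1: [2]
Peg 2: [4]

After move 5 (2->1):
Peg 0: [5, 3, 1]
Peg 1: [2]
Peg 2: [4]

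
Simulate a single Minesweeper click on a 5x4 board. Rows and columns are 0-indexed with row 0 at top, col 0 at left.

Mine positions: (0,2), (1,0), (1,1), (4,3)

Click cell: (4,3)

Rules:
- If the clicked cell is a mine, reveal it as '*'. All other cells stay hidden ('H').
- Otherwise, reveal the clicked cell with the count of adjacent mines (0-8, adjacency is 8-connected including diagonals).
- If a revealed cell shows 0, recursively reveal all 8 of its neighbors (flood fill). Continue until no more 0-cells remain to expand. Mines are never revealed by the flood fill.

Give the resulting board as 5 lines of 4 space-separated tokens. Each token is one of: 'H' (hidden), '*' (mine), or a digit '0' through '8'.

H H H H
H H H H
H H H H
H H H H
H H H *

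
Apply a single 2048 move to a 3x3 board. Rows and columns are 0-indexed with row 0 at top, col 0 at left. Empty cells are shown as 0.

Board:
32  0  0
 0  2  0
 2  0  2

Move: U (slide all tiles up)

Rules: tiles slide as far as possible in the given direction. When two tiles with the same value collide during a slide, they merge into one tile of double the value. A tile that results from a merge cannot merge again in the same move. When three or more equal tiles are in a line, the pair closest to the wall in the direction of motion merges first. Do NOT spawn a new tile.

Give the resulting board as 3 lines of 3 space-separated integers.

Answer: 32  2  2
 2  0  0
 0  0  0

Derivation:
Slide up:
col 0: [32, 0, 2] -> [32, 2, 0]
col 1: [0, 2, 0] -> [2, 0, 0]
col 2: [0, 0, 2] -> [2, 0, 0]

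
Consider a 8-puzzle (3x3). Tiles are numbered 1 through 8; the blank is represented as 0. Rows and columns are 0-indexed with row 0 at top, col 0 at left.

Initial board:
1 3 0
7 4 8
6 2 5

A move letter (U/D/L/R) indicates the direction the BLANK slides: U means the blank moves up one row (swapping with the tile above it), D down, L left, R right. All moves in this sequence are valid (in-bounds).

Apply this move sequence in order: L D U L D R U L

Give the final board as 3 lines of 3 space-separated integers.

After move 1 (L):
1 0 3
7 4 8
6 2 5

After move 2 (D):
1 4 3
7 0 8
6 2 5

After move 3 (U):
1 0 3
7 4 8
6 2 5

After move 4 (L):
0 1 3
7 4 8
6 2 5

After move 5 (D):
7 1 3
0 4 8
6 2 5

After move 6 (R):
7 1 3
4 0 8
6 2 5

After move 7 (U):
7 0 3
4 1 8
6 2 5

After move 8 (L):
0 7 3
4 1 8
6 2 5

Answer: 0 7 3
4 1 8
6 2 5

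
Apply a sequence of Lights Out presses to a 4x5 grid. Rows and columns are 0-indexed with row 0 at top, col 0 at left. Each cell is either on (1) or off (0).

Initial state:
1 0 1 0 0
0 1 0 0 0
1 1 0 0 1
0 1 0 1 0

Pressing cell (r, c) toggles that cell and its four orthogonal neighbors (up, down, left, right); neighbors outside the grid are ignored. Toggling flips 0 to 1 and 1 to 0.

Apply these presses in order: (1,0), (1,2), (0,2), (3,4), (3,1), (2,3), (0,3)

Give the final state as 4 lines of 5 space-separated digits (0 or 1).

Answer: 0 1 0 0 1
1 1 0 1 0
0 0 0 1 1
1 0 1 1 1

Derivation:
After press 1 at (1,0):
0 0 1 0 0
1 0 0 0 0
0 1 0 0 1
0 1 0 1 0

After press 2 at (1,2):
0 0 0 0 0
1 1 1 1 0
0 1 1 0 1
0 1 0 1 0

After press 3 at (0,2):
0 1 1 1 0
1 1 0 1 0
0 1 1 0 1
0 1 0 1 0

After press 4 at (3,4):
0 1 1 1 0
1 1 0 1 0
0 1 1 0 0
0 1 0 0 1

After press 5 at (3,1):
0 1 1 1 0
1 1 0 1 0
0 0 1 0 0
1 0 1 0 1

After press 6 at (2,3):
0 1 1 1 0
1 1 0 0 0
0 0 0 1 1
1 0 1 1 1

After press 7 at (0,3):
0 1 0 0 1
1 1 0 1 0
0 0 0 1 1
1 0 1 1 1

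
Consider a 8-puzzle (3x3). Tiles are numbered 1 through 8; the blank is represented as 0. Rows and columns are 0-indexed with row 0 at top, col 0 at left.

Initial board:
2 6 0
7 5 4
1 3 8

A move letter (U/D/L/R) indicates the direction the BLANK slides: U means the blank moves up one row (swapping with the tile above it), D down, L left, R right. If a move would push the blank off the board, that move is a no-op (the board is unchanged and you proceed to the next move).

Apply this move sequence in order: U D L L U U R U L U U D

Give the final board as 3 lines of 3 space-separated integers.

After move 1 (U):
2 6 0
7 5 4
1 3 8

After move 2 (D):
2 6 4
7 5 0
1 3 8

After move 3 (L):
2 6 4
7 0 5
1 3 8

After move 4 (L):
2 6 4
0 7 5
1 3 8

After move 5 (U):
0 6 4
2 7 5
1 3 8

After move 6 (U):
0 6 4
2 7 5
1 3 8

After move 7 (R):
6 0 4
2 7 5
1 3 8

After move 8 (U):
6 0 4
2 7 5
1 3 8

After move 9 (L):
0 6 4
2 7 5
1 3 8

After move 10 (U):
0 6 4
2 7 5
1 3 8

After move 11 (U):
0 6 4
2 7 5
1 3 8

After move 12 (D):
2 6 4
0 7 5
1 3 8

Answer: 2 6 4
0 7 5
1 3 8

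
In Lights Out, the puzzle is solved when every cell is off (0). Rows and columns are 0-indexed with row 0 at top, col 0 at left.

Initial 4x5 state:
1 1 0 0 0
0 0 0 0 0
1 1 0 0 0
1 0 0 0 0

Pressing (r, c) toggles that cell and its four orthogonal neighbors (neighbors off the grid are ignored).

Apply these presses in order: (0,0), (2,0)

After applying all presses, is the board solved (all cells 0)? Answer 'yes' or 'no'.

Answer: yes

Derivation:
After press 1 at (0,0):
0 0 0 0 0
1 0 0 0 0
1 1 0 0 0
1 0 0 0 0

After press 2 at (2,0):
0 0 0 0 0
0 0 0 0 0
0 0 0 0 0
0 0 0 0 0

Lights still on: 0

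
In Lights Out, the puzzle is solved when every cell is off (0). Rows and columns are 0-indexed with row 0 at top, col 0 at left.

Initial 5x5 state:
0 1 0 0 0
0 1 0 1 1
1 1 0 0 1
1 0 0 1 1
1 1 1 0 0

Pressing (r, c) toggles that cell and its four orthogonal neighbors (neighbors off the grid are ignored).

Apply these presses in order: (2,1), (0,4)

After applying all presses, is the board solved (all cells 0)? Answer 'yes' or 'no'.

After press 1 at (2,1):
0 1 0 0 0
0 0 0 1 1
0 0 1 0 1
1 1 0 1 1
1 1 1 0 0

After press 2 at (0,4):
0 1 0 1 1
0 0 0 1 0
0 0 1 0 1
1 1 0 1 1
1 1 1 0 0

Lights still on: 13

Answer: no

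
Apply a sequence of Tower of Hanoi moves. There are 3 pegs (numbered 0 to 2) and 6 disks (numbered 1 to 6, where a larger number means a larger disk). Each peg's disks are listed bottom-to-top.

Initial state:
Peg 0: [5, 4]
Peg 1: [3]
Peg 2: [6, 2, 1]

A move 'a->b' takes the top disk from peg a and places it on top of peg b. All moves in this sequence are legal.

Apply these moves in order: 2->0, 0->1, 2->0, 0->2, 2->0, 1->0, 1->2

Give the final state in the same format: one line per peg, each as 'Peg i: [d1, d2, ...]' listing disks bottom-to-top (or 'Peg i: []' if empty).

Answer: Peg 0: [5, 4, 2, 1]
Peg 1: []
Peg 2: [6, 3]

Derivation:
After move 1 (2->0):
Peg 0: [5, 4, 1]
Peg 1: [3]
Peg 2: [6, 2]

After move 2 (0->1):
Peg 0: [5, 4]
Peg 1: [3, 1]
Peg 2: [6, 2]

After move 3 (2->0):
Peg 0: [5, 4, 2]
Peg 1: [3, 1]
Peg 2: [6]

After move 4 (0->2):
Peg 0: [5, 4]
Peg 1: [3, 1]
Peg 2: [6, 2]

After move 5 (2->0):
Peg 0: [5, 4, 2]
Peg 1: [3, 1]
Peg 2: [6]

After move 6 (1->0):
Peg 0: [5, 4, 2, 1]
Peg 1: [3]
Peg 2: [6]

After move 7 (1->2):
Peg 0: [5, 4, 2, 1]
Peg 1: []
Peg 2: [6, 3]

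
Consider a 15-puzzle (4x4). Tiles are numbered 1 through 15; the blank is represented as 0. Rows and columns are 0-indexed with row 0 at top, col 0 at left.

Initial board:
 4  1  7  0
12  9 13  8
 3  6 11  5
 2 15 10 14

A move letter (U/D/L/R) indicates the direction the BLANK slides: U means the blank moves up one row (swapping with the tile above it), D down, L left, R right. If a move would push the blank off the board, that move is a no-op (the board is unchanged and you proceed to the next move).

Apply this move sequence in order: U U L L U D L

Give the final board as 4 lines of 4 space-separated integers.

After move 1 (U):
 4  1  7  0
12  9 13  8
 3  6 11  5
 2 15 10 14

After move 2 (U):
 4  1  7  0
12  9 13  8
 3  6 11  5
 2 15 10 14

After move 3 (L):
 4  1  0  7
12  9 13  8
 3  6 11  5
 2 15 10 14

After move 4 (L):
 4  0  1  7
12  9 13  8
 3  6 11  5
 2 15 10 14

After move 5 (U):
 4  0  1  7
12  9 13  8
 3  6 11  5
 2 15 10 14

After move 6 (D):
 4  9  1  7
12  0 13  8
 3  6 11  5
 2 15 10 14

After move 7 (L):
 4  9  1  7
 0 12 13  8
 3  6 11  5
 2 15 10 14

Answer:  4  9  1  7
 0 12 13  8
 3  6 11  5
 2 15 10 14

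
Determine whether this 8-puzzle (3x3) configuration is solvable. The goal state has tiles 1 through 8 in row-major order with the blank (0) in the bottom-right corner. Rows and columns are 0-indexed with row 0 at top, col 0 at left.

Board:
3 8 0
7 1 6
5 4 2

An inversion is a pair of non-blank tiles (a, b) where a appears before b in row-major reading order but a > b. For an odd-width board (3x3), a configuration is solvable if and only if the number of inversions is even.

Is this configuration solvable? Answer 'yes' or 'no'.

Inversions (pairs i<j in row-major order where tile[i] > tile[j] > 0): 19
19 is odd, so the puzzle is not solvable.

Answer: no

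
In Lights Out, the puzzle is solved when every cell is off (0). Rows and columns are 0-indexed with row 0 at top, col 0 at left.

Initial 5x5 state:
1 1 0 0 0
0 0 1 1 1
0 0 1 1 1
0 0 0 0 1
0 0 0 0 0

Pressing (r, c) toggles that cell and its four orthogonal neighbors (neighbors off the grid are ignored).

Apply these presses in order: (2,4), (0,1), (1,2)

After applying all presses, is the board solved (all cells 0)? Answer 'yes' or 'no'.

After press 1 at (2,4):
1 1 0 0 0
0 0 1 1 0
0 0 1 0 0
0 0 0 0 0
0 0 0 0 0

After press 2 at (0,1):
0 0 1 0 0
0 1 1 1 0
0 0 1 0 0
0 0 0 0 0
0 0 0 0 0

After press 3 at (1,2):
0 0 0 0 0
0 0 0 0 0
0 0 0 0 0
0 0 0 0 0
0 0 0 0 0

Lights still on: 0

Answer: yes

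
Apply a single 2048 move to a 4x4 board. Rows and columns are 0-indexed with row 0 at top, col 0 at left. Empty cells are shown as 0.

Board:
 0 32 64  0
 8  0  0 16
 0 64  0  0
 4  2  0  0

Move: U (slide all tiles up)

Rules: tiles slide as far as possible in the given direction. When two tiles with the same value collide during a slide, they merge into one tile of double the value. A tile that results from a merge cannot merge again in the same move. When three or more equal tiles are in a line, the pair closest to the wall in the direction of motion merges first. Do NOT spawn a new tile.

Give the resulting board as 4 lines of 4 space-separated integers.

Slide up:
col 0: [0, 8, 0, 4] -> [8, 4, 0, 0]
col 1: [32, 0, 64, 2] -> [32, 64, 2, 0]
col 2: [64, 0, 0, 0] -> [64, 0, 0, 0]
col 3: [0, 16, 0, 0] -> [16, 0, 0, 0]

Answer:  8 32 64 16
 4 64  0  0
 0  2  0  0
 0  0  0  0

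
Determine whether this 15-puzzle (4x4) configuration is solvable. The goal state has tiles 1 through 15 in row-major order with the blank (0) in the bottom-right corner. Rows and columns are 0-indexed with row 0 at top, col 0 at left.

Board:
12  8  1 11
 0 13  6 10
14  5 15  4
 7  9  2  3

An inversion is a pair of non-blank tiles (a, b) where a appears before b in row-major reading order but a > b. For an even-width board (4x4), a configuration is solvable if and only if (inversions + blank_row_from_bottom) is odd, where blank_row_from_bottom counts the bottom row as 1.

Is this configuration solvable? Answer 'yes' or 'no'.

Answer: yes

Derivation:
Inversions: 64
Blank is in row 1 (0-indexed from top), which is row 3 counting from the bottom (bottom = 1).
64 + 3 = 67, which is odd, so the puzzle is solvable.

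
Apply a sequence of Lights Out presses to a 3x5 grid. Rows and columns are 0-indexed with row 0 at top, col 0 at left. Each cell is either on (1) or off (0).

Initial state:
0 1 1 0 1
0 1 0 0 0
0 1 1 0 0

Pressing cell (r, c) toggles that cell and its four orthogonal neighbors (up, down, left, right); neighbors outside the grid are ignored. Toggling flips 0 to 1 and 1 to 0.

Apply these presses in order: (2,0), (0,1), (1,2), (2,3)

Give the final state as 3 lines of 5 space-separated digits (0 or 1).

Answer: 1 0 1 0 1
1 1 1 0 0
1 0 1 1 1

Derivation:
After press 1 at (2,0):
0 1 1 0 1
1 1 0 0 0
1 0 1 0 0

After press 2 at (0,1):
1 0 0 0 1
1 0 0 0 0
1 0 1 0 0

After press 3 at (1,2):
1 0 1 0 1
1 1 1 1 0
1 0 0 0 0

After press 4 at (2,3):
1 0 1 0 1
1 1 1 0 0
1 0 1 1 1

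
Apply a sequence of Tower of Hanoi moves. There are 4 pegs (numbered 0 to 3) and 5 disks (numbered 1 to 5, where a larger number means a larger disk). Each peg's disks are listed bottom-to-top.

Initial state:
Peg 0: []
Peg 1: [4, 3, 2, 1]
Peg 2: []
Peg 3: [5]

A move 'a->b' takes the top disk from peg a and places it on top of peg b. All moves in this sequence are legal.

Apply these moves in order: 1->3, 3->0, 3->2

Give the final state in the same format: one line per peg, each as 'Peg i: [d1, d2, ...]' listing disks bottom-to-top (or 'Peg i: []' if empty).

After move 1 (1->3):
Peg 0: []
Peg 1: [4, 3, 2]
Peg 2: []
Peg 3: [5, 1]

After move 2 (3->0):
Peg 0: [1]
Peg 1: [4, 3, 2]
Peg 2: []
Peg 3: [5]

After move 3 (3->2):
Peg 0: [1]
Peg 1: [4, 3, 2]
Peg 2: [5]
Peg 3: []

Answer: Peg 0: [1]
Peg 1: [4, 3, 2]
Peg 2: [5]
Peg 3: []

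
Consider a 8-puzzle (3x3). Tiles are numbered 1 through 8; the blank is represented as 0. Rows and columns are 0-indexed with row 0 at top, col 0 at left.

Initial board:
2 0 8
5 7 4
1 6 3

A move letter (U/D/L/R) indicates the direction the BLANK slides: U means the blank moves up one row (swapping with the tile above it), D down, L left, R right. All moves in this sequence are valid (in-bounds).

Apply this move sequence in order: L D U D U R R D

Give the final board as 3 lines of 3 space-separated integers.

After move 1 (L):
0 2 8
5 7 4
1 6 3

After move 2 (D):
5 2 8
0 7 4
1 6 3

After move 3 (U):
0 2 8
5 7 4
1 6 3

After move 4 (D):
5 2 8
0 7 4
1 6 3

After move 5 (U):
0 2 8
5 7 4
1 6 3

After move 6 (R):
2 0 8
5 7 4
1 6 3

After move 7 (R):
2 8 0
5 7 4
1 6 3

After move 8 (D):
2 8 4
5 7 0
1 6 3

Answer: 2 8 4
5 7 0
1 6 3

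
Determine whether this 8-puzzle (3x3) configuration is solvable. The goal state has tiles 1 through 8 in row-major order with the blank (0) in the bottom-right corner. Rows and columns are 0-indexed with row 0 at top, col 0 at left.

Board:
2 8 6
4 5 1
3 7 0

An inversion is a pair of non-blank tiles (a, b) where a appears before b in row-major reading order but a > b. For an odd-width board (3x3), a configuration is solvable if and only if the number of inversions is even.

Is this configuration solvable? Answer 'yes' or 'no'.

Inversions (pairs i<j in row-major order where tile[i] > tile[j] > 0): 15
15 is odd, so the puzzle is not solvable.

Answer: no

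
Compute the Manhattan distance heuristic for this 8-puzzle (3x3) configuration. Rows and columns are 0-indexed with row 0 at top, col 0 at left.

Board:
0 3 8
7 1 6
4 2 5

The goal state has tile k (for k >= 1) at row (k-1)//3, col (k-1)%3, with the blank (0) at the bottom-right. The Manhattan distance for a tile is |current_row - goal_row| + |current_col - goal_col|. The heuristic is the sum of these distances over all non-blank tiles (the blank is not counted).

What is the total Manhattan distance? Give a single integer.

Answer: 12

Derivation:
Tile 3: (0,1)->(0,2) = 1
Tile 8: (0,2)->(2,1) = 3
Tile 7: (1,0)->(2,0) = 1
Tile 1: (1,1)->(0,0) = 2
Tile 6: (1,2)->(1,2) = 0
Tile 4: (2,0)->(1,0) = 1
Tile 2: (2,1)->(0,1) = 2
Tile 5: (2,2)->(1,1) = 2
Sum: 1 + 3 + 1 + 2 + 0 + 1 + 2 + 2 = 12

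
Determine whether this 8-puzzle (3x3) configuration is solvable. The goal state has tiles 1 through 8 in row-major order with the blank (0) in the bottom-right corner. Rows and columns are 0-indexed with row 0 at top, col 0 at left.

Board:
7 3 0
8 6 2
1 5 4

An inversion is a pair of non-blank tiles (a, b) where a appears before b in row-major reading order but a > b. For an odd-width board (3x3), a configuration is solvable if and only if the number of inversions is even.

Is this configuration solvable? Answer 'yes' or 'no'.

Answer: no

Derivation:
Inversions (pairs i<j in row-major order where tile[i] > tile[j] > 0): 19
19 is odd, so the puzzle is not solvable.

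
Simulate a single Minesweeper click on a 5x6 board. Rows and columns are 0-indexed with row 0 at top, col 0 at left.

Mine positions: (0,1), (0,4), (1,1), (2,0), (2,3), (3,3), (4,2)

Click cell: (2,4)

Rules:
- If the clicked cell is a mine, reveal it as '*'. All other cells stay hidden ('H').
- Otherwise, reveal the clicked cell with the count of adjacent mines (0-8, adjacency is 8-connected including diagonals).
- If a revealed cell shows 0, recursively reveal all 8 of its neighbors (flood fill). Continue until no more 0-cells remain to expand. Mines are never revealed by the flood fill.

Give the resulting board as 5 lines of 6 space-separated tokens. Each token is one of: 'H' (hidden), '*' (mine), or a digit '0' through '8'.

H H H H H H
H H H H H H
H H H H 2 H
H H H H H H
H H H H H H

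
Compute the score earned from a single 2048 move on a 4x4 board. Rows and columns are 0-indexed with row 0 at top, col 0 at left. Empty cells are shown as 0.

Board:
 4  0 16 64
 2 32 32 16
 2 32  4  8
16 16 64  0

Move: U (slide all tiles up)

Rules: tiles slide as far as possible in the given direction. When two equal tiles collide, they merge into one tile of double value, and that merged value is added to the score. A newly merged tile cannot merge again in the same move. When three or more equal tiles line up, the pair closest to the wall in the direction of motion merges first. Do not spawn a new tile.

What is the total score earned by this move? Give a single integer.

Answer: 68

Derivation:
Slide up:
col 0: [4, 2, 2, 16] -> [4, 4, 16, 0]  score +4 (running 4)
col 1: [0, 32, 32, 16] -> [64, 16, 0, 0]  score +64 (running 68)
col 2: [16, 32, 4, 64] -> [16, 32, 4, 64]  score +0 (running 68)
col 3: [64, 16, 8, 0] -> [64, 16, 8, 0]  score +0 (running 68)
Board after move:
 4 64 16 64
 4 16 32 16
16  0  4  8
 0  0 64  0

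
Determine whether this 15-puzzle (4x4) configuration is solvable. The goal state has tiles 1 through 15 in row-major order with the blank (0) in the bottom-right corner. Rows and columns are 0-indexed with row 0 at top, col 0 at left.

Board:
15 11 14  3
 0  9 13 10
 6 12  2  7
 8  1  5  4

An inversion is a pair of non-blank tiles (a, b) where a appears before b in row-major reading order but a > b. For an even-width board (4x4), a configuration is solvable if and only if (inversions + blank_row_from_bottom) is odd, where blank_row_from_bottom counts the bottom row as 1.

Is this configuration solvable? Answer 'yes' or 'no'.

Inversions: 79
Blank is in row 1 (0-indexed from top), which is row 3 counting from the bottom (bottom = 1).
79 + 3 = 82, which is even, so the puzzle is not solvable.

Answer: no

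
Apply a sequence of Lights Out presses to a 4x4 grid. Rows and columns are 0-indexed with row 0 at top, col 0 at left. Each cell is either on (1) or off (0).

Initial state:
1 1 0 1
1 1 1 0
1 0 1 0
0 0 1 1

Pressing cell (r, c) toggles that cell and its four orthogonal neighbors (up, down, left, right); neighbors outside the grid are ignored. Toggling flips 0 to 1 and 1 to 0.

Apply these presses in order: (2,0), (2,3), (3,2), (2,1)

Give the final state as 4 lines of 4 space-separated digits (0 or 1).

Answer: 1 1 0 1
0 0 1 1
1 0 0 1
1 0 0 1

Derivation:
After press 1 at (2,0):
1 1 0 1
0 1 1 0
0 1 1 0
1 0 1 1

After press 2 at (2,3):
1 1 0 1
0 1 1 1
0 1 0 1
1 0 1 0

After press 3 at (3,2):
1 1 0 1
0 1 1 1
0 1 1 1
1 1 0 1

After press 4 at (2,1):
1 1 0 1
0 0 1 1
1 0 0 1
1 0 0 1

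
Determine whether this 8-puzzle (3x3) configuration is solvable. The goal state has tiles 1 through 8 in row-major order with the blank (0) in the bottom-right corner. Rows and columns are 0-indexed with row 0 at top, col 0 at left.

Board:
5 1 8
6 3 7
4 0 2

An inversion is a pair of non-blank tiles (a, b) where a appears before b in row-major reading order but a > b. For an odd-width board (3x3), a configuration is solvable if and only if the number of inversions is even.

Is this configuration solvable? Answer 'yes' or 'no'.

Answer: yes

Derivation:
Inversions (pairs i<j in row-major order where tile[i] > tile[j] > 0): 16
16 is even, so the puzzle is solvable.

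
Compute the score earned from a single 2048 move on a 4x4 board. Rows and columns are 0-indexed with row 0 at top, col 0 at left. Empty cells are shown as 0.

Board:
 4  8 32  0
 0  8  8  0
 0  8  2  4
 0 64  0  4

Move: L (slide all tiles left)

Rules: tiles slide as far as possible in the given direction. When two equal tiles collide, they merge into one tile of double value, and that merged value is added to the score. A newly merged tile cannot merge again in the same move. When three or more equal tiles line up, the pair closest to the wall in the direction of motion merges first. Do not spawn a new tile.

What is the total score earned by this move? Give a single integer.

Answer: 16

Derivation:
Slide left:
row 0: [4, 8, 32, 0] -> [4, 8, 32, 0]  score +0 (running 0)
row 1: [0, 8, 8, 0] -> [16, 0, 0, 0]  score +16 (running 16)
row 2: [0, 8, 2, 4] -> [8, 2, 4, 0]  score +0 (running 16)
row 3: [0, 64, 0, 4] -> [64, 4, 0, 0]  score +0 (running 16)
Board after move:
 4  8 32  0
16  0  0  0
 8  2  4  0
64  4  0  0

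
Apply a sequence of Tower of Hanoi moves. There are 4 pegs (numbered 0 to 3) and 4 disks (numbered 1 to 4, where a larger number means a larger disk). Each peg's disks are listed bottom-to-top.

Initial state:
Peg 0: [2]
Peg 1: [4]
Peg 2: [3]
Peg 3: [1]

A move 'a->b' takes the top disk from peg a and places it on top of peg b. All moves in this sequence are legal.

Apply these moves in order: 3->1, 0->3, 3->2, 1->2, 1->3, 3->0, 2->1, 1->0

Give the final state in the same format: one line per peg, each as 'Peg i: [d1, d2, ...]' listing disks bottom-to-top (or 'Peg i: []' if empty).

Answer: Peg 0: [4, 1]
Peg 1: []
Peg 2: [3, 2]
Peg 3: []

Derivation:
After move 1 (3->1):
Peg 0: [2]
Peg 1: [4, 1]
Peg 2: [3]
Peg 3: []

After move 2 (0->3):
Peg 0: []
Peg 1: [4, 1]
Peg 2: [3]
Peg 3: [2]

After move 3 (3->2):
Peg 0: []
Peg 1: [4, 1]
Peg 2: [3, 2]
Peg 3: []

After move 4 (1->2):
Peg 0: []
Peg 1: [4]
Peg 2: [3, 2, 1]
Peg 3: []

After move 5 (1->3):
Peg 0: []
Peg 1: []
Peg 2: [3, 2, 1]
Peg 3: [4]

After move 6 (3->0):
Peg 0: [4]
Peg 1: []
Peg 2: [3, 2, 1]
Peg 3: []

After move 7 (2->1):
Peg 0: [4]
Peg 1: [1]
Peg 2: [3, 2]
Peg 3: []

After move 8 (1->0):
Peg 0: [4, 1]
Peg 1: []
Peg 2: [3, 2]
Peg 3: []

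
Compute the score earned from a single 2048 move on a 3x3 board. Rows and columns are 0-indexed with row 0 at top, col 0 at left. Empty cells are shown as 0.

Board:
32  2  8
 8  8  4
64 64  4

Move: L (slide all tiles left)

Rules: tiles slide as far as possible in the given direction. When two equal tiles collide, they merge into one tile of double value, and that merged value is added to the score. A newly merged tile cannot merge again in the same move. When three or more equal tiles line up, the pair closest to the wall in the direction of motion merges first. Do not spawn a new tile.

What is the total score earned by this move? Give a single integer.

Answer: 144

Derivation:
Slide left:
row 0: [32, 2, 8] -> [32, 2, 8]  score +0 (running 0)
row 1: [8, 8, 4] -> [16, 4, 0]  score +16 (running 16)
row 2: [64, 64, 4] -> [128, 4, 0]  score +128 (running 144)
Board after move:
 32   2   8
 16   4   0
128   4   0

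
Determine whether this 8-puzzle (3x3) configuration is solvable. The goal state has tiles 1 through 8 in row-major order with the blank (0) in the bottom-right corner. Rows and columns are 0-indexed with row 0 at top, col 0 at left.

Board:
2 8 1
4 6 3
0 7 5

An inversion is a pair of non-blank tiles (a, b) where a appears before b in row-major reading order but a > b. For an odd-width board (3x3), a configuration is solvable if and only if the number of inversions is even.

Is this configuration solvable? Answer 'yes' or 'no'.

Inversions (pairs i<j in row-major order where tile[i] > tile[j] > 0): 11
11 is odd, so the puzzle is not solvable.

Answer: no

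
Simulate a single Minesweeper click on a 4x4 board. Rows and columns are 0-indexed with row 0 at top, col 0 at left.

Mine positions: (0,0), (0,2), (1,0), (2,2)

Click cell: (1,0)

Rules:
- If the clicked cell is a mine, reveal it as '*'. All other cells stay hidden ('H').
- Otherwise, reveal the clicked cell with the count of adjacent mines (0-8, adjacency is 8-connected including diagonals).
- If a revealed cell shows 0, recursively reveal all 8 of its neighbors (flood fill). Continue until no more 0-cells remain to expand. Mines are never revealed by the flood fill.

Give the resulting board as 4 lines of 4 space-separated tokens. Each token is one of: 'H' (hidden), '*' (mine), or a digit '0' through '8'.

H H H H
* H H H
H H H H
H H H H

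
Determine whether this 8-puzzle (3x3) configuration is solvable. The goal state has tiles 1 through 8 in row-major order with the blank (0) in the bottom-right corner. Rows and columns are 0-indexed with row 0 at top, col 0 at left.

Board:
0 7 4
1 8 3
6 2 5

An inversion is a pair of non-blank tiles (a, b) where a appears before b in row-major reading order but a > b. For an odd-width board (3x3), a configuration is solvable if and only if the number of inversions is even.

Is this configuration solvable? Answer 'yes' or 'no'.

Answer: yes

Derivation:
Inversions (pairs i<j in row-major order where tile[i] > tile[j] > 0): 16
16 is even, so the puzzle is solvable.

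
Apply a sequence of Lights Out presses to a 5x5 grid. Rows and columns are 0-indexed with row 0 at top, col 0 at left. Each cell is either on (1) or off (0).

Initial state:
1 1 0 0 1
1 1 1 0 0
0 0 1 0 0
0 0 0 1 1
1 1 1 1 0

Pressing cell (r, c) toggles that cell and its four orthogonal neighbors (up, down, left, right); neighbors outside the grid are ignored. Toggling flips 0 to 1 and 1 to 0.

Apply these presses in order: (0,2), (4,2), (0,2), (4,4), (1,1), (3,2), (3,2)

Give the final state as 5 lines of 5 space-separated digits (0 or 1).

Answer: 1 0 0 0 1
0 0 0 0 0
0 1 1 0 0
0 0 1 1 0
1 0 0 1 1

Derivation:
After press 1 at (0,2):
1 0 1 1 1
1 1 0 0 0
0 0 1 0 0
0 0 0 1 1
1 1 1 1 0

After press 2 at (4,2):
1 0 1 1 1
1 1 0 0 0
0 0 1 0 0
0 0 1 1 1
1 0 0 0 0

After press 3 at (0,2):
1 1 0 0 1
1 1 1 0 0
0 0 1 0 0
0 0 1 1 1
1 0 0 0 0

After press 4 at (4,4):
1 1 0 0 1
1 1 1 0 0
0 0 1 0 0
0 0 1 1 0
1 0 0 1 1

After press 5 at (1,1):
1 0 0 0 1
0 0 0 0 0
0 1 1 0 0
0 0 1 1 0
1 0 0 1 1

After press 6 at (3,2):
1 0 0 0 1
0 0 0 0 0
0 1 0 0 0
0 1 0 0 0
1 0 1 1 1

After press 7 at (3,2):
1 0 0 0 1
0 0 0 0 0
0 1 1 0 0
0 0 1 1 0
1 0 0 1 1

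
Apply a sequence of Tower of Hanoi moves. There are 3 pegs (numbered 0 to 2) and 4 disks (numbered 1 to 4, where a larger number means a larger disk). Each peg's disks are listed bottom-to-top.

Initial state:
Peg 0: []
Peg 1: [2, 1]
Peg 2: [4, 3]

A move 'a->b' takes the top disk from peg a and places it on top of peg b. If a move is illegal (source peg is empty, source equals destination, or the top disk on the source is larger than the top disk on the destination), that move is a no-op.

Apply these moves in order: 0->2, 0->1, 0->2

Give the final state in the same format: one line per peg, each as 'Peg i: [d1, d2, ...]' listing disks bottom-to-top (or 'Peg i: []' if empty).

Answer: Peg 0: []
Peg 1: [2, 1]
Peg 2: [4, 3]

Derivation:
After move 1 (0->2):
Peg 0: []
Peg 1: [2, 1]
Peg 2: [4, 3]

After move 2 (0->1):
Peg 0: []
Peg 1: [2, 1]
Peg 2: [4, 3]

After move 3 (0->2):
Peg 0: []
Peg 1: [2, 1]
Peg 2: [4, 3]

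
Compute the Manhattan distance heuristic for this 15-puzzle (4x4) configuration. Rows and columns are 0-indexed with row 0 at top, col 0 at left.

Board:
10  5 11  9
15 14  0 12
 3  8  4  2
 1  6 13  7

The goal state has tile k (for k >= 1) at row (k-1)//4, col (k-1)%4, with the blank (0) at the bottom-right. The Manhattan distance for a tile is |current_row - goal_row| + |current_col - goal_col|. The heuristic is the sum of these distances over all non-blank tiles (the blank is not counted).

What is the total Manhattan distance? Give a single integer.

Tile 10: at (0,0), goal (2,1), distance |0-2|+|0-1| = 3
Tile 5: at (0,1), goal (1,0), distance |0-1|+|1-0| = 2
Tile 11: at (0,2), goal (2,2), distance |0-2|+|2-2| = 2
Tile 9: at (0,3), goal (2,0), distance |0-2|+|3-0| = 5
Tile 15: at (1,0), goal (3,2), distance |1-3|+|0-2| = 4
Tile 14: at (1,1), goal (3,1), distance |1-3|+|1-1| = 2
Tile 12: at (1,3), goal (2,3), distance |1-2|+|3-3| = 1
Tile 3: at (2,0), goal (0,2), distance |2-0|+|0-2| = 4
Tile 8: at (2,1), goal (1,3), distance |2-1|+|1-3| = 3
Tile 4: at (2,2), goal (0,3), distance |2-0|+|2-3| = 3
Tile 2: at (2,3), goal (0,1), distance |2-0|+|3-1| = 4
Tile 1: at (3,0), goal (0,0), distance |3-0|+|0-0| = 3
Tile 6: at (3,1), goal (1,1), distance |3-1|+|1-1| = 2
Tile 13: at (3,2), goal (3,0), distance |3-3|+|2-0| = 2
Tile 7: at (3,3), goal (1,2), distance |3-1|+|3-2| = 3
Sum: 3 + 2 + 2 + 5 + 4 + 2 + 1 + 4 + 3 + 3 + 4 + 3 + 2 + 2 + 3 = 43

Answer: 43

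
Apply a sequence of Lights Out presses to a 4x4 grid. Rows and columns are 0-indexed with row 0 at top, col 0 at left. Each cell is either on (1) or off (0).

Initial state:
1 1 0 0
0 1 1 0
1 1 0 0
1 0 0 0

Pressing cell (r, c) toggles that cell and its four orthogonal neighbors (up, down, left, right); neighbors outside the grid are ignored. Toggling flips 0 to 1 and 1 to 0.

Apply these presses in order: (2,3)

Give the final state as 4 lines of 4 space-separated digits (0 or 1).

Answer: 1 1 0 0
0 1 1 1
1 1 1 1
1 0 0 1

Derivation:
After press 1 at (2,3):
1 1 0 0
0 1 1 1
1 1 1 1
1 0 0 1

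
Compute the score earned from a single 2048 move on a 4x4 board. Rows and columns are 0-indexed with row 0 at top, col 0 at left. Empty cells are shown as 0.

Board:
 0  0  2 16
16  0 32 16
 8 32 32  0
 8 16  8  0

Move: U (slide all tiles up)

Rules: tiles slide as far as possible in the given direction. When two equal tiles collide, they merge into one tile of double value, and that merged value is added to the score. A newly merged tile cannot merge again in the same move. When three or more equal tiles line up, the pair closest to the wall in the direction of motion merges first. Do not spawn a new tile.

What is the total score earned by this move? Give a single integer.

Answer: 112

Derivation:
Slide up:
col 0: [0, 16, 8, 8] -> [16, 16, 0, 0]  score +16 (running 16)
col 1: [0, 0, 32, 16] -> [32, 16, 0, 0]  score +0 (running 16)
col 2: [2, 32, 32, 8] -> [2, 64, 8, 0]  score +64 (running 80)
col 3: [16, 16, 0, 0] -> [32, 0, 0, 0]  score +32 (running 112)
Board after move:
16 32  2 32
16 16 64  0
 0  0  8  0
 0  0  0  0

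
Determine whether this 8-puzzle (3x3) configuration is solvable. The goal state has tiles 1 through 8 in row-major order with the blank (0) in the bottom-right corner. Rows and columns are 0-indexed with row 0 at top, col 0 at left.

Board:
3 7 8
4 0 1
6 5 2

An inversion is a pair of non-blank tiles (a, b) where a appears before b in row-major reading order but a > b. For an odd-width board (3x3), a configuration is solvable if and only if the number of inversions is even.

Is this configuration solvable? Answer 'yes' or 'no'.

Answer: no

Derivation:
Inversions (pairs i<j in row-major order where tile[i] > tile[j] > 0): 17
17 is odd, so the puzzle is not solvable.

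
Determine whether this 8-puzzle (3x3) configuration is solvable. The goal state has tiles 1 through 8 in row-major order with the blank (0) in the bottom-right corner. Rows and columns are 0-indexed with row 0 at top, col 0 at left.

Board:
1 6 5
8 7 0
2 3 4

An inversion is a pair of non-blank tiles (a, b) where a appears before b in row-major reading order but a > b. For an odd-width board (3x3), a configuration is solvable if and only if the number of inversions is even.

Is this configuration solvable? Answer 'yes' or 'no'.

Answer: yes

Derivation:
Inversions (pairs i<j in row-major order where tile[i] > tile[j] > 0): 14
14 is even, so the puzzle is solvable.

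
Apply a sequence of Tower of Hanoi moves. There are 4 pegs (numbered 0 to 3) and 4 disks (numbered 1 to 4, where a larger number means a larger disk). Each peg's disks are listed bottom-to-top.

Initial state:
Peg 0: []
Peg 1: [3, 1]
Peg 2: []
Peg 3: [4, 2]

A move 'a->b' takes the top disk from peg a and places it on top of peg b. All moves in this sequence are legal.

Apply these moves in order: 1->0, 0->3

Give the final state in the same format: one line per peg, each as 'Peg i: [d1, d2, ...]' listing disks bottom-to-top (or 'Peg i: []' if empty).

Answer: Peg 0: []
Peg 1: [3]
Peg 2: []
Peg 3: [4, 2, 1]

Derivation:
After move 1 (1->0):
Peg 0: [1]
Peg 1: [3]
Peg 2: []
Peg 3: [4, 2]

After move 2 (0->3):
Peg 0: []
Peg 1: [3]
Peg 2: []
Peg 3: [4, 2, 1]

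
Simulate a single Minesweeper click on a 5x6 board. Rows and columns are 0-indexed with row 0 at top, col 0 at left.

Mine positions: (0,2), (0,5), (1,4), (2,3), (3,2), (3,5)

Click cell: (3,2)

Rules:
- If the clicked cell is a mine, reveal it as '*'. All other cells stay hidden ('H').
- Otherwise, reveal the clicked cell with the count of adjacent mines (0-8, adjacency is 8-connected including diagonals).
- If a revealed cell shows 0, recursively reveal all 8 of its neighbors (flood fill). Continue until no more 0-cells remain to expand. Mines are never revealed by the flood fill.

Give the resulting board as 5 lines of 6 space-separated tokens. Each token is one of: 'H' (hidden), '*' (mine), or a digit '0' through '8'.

H H H H H H
H H H H H H
H H H H H H
H H * H H H
H H H H H H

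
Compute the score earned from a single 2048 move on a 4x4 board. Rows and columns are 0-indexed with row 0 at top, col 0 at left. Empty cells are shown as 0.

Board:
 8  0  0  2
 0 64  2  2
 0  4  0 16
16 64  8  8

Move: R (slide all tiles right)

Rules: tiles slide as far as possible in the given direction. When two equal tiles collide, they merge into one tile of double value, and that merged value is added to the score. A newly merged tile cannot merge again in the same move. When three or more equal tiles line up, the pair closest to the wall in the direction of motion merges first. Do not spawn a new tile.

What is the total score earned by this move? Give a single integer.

Answer: 20

Derivation:
Slide right:
row 0: [8, 0, 0, 2] -> [0, 0, 8, 2]  score +0 (running 0)
row 1: [0, 64, 2, 2] -> [0, 0, 64, 4]  score +4 (running 4)
row 2: [0, 4, 0, 16] -> [0, 0, 4, 16]  score +0 (running 4)
row 3: [16, 64, 8, 8] -> [0, 16, 64, 16]  score +16 (running 20)
Board after move:
 0  0  8  2
 0  0 64  4
 0  0  4 16
 0 16 64 16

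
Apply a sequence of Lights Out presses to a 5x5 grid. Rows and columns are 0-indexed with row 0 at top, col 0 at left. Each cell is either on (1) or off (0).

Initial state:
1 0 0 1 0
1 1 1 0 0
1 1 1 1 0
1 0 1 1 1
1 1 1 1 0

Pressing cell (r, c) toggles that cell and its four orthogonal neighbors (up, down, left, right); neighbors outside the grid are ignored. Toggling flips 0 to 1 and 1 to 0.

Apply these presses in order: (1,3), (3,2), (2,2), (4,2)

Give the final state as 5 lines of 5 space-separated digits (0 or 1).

After press 1 at (1,3):
1 0 0 0 0
1 1 0 1 1
1 1 1 0 0
1 0 1 1 1
1 1 1 1 0

After press 2 at (3,2):
1 0 0 0 0
1 1 0 1 1
1 1 0 0 0
1 1 0 0 1
1 1 0 1 0

After press 3 at (2,2):
1 0 0 0 0
1 1 1 1 1
1 0 1 1 0
1 1 1 0 1
1 1 0 1 0

After press 4 at (4,2):
1 0 0 0 0
1 1 1 1 1
1 0 1 1 0
1 1 0 0 1
1 0 1 0 0

Answer: 1 0 0 0 0
1 1 1 1 1
1 0 1 1 0
1 1 0 0 1
1 0 1 0 0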